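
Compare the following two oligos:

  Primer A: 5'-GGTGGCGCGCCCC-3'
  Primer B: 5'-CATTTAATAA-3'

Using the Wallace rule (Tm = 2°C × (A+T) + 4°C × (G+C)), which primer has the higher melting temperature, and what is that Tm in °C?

Primer A, 50°C

Primer A: A+T=1, G+C=12 → Tm = 2(1)+4(12) = 50°C
Primer B: A+T=9, G+C=1 → Tm = 2(9)+4(1) = 22°C
50°C vs 22°C → primer A is higher.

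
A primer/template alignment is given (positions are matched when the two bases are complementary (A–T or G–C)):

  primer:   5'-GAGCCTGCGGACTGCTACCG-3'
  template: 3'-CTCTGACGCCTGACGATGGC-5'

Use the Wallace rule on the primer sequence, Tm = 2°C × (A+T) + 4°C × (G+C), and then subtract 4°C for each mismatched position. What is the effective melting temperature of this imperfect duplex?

Primer base counts: A=3, T=3, G=7, C=7 → A+T=6, G+C=14
Perfect-match Tm = 2(6) + 4(14) = 12 + 56 = 68°C
Mismatches (positions where the bases are not complementary): 1 (at position 4)
Effective Tm = 68 − 1×4 = 68 − 4 = 64°C

64°C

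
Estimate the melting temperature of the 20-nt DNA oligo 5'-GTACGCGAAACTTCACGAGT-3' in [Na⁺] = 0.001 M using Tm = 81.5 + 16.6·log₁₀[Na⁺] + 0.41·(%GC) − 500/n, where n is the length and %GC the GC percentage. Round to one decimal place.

27.2°C

Length n = 20. Base counts: A=6, T=4, G=5, C=5
G+C = 10, so %GC = 10/20 × 100 = 50%
Salt term: 16.6 × (-3) = -49.8
GC term: 0.41 × 50 = 20.5; length term: −500/20 = −25
Tm = 81.5 + (-49.8) + 20.5 − 25 = 27.2 → 27.2°C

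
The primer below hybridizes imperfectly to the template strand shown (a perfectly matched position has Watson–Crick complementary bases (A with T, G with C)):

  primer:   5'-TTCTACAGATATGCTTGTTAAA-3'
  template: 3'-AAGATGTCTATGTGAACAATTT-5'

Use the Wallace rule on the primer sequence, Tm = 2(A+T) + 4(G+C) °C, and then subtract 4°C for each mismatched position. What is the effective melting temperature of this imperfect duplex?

48°C

Primer base counts: A=7, T=9, G=3, C=3 → A+T=16, G+C=6
Perfect-match Tm = 2(16) + 4(6) = 32 + 24 = 56°C
Mismatches (positions where the bases are not complementary): 2 (at positions 12, 13)
Effective Tm = 56 − 2×4 = 56 − 8 = 48°C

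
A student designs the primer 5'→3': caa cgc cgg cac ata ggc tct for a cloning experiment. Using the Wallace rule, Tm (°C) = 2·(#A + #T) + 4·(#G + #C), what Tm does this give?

Scanning the sequence gives G=5, A=5, C=8, T=3.
AT pairs contribute 8, GC pairs contribute 13.
Tm = 4·13 + 2·8 = 52 + 16 = 68°C

68°C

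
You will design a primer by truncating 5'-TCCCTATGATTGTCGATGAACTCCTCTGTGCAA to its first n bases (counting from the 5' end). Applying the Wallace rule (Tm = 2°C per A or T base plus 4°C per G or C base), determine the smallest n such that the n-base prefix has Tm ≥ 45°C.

n = 16

First 15 bases: TCCCTATGATTGTCG → Tm = 44°C (< 45°C)
First 16 bases: TCCCTATGATTGTCGA → Tm = 46°C (≥ 45°C)
Since every base adds ≥2°C, Tm only increases with n, so the threshold is first crossed at n = 16.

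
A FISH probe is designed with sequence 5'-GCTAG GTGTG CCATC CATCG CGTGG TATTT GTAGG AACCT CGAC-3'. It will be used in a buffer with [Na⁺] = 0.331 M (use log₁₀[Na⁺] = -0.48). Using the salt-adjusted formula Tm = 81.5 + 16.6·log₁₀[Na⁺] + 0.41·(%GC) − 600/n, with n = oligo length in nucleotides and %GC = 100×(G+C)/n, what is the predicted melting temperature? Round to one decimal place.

Length n = 44. Counting bases: T=12, A=8, C=11, G=13
G+C = 24, so %GC = 24/44 × 100 = 54.545%
Salt term: 16.6 × (-0.48) = -7.968
GC term: 0.41 × 54.545 = 22.363; length term: −600/44 = −13.636
Tm = 81.5 + (-7.968) + 22.363 − 13.636 = 82.259 → 82.3°C

82.3°C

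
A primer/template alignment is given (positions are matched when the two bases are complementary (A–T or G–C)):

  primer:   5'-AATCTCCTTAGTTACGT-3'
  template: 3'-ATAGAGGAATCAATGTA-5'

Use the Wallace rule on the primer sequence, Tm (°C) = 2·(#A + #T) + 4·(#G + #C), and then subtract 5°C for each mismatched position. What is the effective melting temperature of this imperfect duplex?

Primer base counts: A=4, T=7, G=2, C=4 → A+T=11, G+C=6
Perfect-match Tm = 2(11) + 4(6) = 22 + 24 = 46°C
Mismatches (positions where the bases are not complementary): 2 (at positions 1, 16)
Effective Tm = 46 − 2×5 = 46 − 10 = 36°C

36°C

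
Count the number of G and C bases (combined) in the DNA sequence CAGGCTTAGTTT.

T=5, A=2, G=3, C=2
Total G or C: 3 + 2 = 5

5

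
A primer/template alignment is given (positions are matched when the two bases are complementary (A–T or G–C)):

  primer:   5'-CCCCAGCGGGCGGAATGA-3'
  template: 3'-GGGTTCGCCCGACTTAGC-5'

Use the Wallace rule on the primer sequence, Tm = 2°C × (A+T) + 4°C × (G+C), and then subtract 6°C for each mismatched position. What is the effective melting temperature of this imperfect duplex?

38°C

Primer base counts: A=4, T=1, G=7, C=6 → A+T=5, G+C=13
Perfect-match Tm = 2(5) + 4(13) = 10 + 52 = 62°C
Mismatches (positions where the bases are not complementary): 4 (at positions 4, 12, 17, 18)
Effective Tm = 62 − 4×6 = 62 − 24 = 38°C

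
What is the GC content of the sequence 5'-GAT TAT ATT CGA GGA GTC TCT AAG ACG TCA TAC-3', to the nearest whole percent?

39%

Counting bases: G=7, A=10, T=10, C=6
G+C = 7 + 6 = 13 out of 33 bases
%GC = 13/33 × 100 = 39.39% ≈ 39%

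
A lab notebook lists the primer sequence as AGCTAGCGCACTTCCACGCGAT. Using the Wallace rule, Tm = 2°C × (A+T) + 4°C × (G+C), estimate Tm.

70°C

Counting bases: T=4, A=5, C=8, G=5
A+T = 9, G+C = 13
Tm = 2×9 + 4×13 = 70°C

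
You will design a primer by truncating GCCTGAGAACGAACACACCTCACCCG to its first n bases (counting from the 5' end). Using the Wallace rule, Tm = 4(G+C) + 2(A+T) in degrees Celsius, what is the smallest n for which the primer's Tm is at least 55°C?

First 17 bases: GCCTGAGAACGAACACA → Tm = 52°C (< 55°C)
First 18 bases: GCCTGAGAACGAACACAC → Tm = 56°C (≥ 55°C)
Each additional base adds 2°C (A/T) or 4°C (G/C), so Tm is non-decreasing in n; n = 18 is the first length to reach 55°C.

n = 18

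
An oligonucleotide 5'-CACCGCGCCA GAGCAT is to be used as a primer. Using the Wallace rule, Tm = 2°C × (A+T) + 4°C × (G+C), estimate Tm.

54°C

Counting bases: T=1, A=4, C=7, G=4
So N_AT = 5 and N_GC = 11.
Tm = 2(5) + 4(11) = 10 + 44 = 54°C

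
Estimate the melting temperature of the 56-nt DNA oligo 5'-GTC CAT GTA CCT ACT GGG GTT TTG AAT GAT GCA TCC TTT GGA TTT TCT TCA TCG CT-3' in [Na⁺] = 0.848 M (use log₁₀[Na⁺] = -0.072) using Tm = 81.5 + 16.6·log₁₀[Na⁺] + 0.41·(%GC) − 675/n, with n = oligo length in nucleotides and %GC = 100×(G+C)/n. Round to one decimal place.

85.8°C

Length n = 56. Scanning the sequence gives A=9, G=12, C=12, T=23.
G+C = 24, so %GC = 24/56 × 100 = 42.857%
Salt term: 16.6 × (-0.072) = -1.195
GC term: 0.41 × 42.857 = 17.571; length term: −675/56 = −12.054
Tm = 81.5 + (-1.195) + 17.571 − 12.054 = 85.822 → 85.8°C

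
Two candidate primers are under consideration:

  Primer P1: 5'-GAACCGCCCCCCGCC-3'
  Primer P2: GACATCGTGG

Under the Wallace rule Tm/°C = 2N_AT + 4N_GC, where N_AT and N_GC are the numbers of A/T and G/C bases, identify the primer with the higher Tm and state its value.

Primer P1: A+T=2, G+C=13 → Tm = 2(2)+4(13) = 56°C
Primer P2: A+T=4, G+C=6 → Tm = 2(4)+4(6) = 32°C
56°C vs 32°C → primer P1 is higher.

Primer P1, 56°C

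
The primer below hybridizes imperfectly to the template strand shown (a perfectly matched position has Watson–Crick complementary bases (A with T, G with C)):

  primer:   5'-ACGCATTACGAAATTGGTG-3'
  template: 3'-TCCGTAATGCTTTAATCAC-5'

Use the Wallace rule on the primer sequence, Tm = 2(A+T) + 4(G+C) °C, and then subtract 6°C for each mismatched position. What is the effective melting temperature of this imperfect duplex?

Primer base counts: A=6, T=5, G=5, C=3 → A+T=11, G+C=8
Perfect-match Tm = 2(11) + 4(8) = 22 + 32 = 54°C
Mismatches (positions where the bases are not complementary): 2 (at positions 2, 16)
Effective Tm = 54 − 2×6 = 54 − 12 = 42°C

42°C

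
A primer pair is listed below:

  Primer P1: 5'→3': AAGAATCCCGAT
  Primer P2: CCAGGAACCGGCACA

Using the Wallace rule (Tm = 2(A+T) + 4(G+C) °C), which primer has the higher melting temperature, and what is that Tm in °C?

Primer P1: A+T=7, G+C=5 → Tm = 2(7)+4(5) = 34°C
Primer P2: A+T=5, G+C=10 → Tm = 2(5)+4(10) = 50°C
34°C vs 50°C → primer P2 is higher.

Primer P2, 50°C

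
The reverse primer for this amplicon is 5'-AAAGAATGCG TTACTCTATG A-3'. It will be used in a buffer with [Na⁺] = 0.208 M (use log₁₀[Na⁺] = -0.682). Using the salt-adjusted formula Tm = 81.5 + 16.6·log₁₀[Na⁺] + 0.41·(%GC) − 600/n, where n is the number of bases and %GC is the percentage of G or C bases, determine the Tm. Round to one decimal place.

Length n = 21. Scanning the sequence gives G=4, C=3, T=6, A=8.
G+C = 7, so %GC = 7/21 × 100 = 33.333%
Salt term: 16.6 × (-0.682) = -11.321
GC term: 0.41 × 33.333 = 13.667; length term: −600/21 = −28.571
Tm = 81.5 + (-11.321) + 13.667 − 28.571 = 55.275 → 55.3°C

55.3°C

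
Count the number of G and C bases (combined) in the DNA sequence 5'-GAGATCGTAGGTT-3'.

6

A=3, G=5, C=1, T=4
G+C = 5 + 1 = 6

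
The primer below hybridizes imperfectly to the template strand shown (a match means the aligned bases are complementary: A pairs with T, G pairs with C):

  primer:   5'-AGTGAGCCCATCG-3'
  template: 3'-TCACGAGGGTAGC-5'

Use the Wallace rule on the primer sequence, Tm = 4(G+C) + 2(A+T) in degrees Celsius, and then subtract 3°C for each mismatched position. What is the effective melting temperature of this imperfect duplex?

Primer base counts: A=3, T=2, G=4, C=4 → A+T=5, G+C=8
Perfect-match Tm = 2(5) + 4(8) = 10 + 32 = 42°C
Mismatches (positions where the bases are not complementary): 2 (at positions 5, 6)
Effective Tm = 42 − 2×3 = 42 − 6 = 36°C

36°C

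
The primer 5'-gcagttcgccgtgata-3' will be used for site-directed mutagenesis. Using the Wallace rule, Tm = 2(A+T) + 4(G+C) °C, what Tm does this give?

50°C

Base counts: C=4, A=3, T=4, G=5
So N_AT = 7 and N_GC = 9.
Tm = 4·9 + 2·7 = 36 + 14 = 50°C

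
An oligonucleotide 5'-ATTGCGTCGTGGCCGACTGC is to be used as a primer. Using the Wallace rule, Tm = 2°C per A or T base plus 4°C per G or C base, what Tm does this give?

Counting bases: G=7, C=6, T=5, A=2
A+T = 7, G+C = 13
Tm = 2(7) + 4(13) = 14 + 52 = 66°C

66°C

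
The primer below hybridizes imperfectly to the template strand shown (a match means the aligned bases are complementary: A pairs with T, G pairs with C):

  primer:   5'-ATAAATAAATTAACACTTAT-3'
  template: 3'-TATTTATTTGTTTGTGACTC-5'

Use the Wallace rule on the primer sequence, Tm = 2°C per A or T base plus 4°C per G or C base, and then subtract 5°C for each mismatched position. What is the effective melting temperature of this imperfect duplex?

Primer base counts: A=11, T=7, G=0, C=2 → A+T=18, G+C=2
Perfect-match Tm = 2(18) + 4(2) = 36 + 8 = 44°C
Mismatches (positions where the bases are not complementary): 4 (at positions 10, 11, 18, 20)
Effective Tm = 44 − 4×5 = 44 − 20 = 24°C

24°C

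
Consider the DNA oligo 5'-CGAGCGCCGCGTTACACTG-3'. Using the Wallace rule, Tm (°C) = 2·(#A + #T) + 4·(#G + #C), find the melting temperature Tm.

64°C

Scanning the sequence gives T=3, G=6, C=7, A=3.
So N_AT = 6 and N_GC = 13.
Tm = 2(6) + 4(13) = 12 + 52 = 64°C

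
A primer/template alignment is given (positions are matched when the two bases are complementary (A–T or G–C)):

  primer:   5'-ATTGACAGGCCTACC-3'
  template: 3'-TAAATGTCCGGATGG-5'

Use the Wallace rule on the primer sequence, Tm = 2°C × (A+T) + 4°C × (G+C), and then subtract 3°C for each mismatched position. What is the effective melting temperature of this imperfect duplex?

Primer base counts: A=4, T=3, G=3, C=5 → A+T=7, G+C=8
Perfect-match Tm = 2(7) + 4(8) = 14 + 32 = 46°C
Mismatches (positions where the bases are not complementary): 1 (at position 4)
Effective Tm = 46 − 1×3 = 46 − 3 = 43°C

43°C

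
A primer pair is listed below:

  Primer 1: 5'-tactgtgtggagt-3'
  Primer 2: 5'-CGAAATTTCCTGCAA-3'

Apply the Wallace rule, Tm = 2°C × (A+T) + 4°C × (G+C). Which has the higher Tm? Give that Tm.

Primer 2, 42°C

Primer 1: A+T=7, G+C=6 → Tm = 2(7)+4(6) = 38°C
Primer 2: A+T=9, G+C=6 → Tm = 2(9)+4(6) = 42°C
38°C vs 42°C → primer 2 is higher.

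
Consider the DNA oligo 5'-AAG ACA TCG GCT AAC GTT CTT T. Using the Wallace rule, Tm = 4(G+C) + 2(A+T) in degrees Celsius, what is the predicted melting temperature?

62°C

Base counts: G=4, T=7, A=6, C=5
AT pairs contribute 13, GC pairs contribute 9.
Tm = 2(13) + 4(9) = 26 + 36 = 62°C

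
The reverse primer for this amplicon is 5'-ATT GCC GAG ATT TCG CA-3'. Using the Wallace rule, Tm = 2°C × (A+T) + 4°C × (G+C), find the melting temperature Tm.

50°C

Base counts: A=4, T=5, G=4, C=4
So N_AT = 9 and N_GC = 8.
Tm = 2×9 + 4×8 = 50°C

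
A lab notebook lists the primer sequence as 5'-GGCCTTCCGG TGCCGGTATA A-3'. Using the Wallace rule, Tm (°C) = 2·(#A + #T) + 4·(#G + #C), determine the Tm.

Base counts: A=3, G=7, T=5, C=6
So N_AT = 8 and N_GC = 13.
Tm = 2×8 + 4×13 = 68°C

68°C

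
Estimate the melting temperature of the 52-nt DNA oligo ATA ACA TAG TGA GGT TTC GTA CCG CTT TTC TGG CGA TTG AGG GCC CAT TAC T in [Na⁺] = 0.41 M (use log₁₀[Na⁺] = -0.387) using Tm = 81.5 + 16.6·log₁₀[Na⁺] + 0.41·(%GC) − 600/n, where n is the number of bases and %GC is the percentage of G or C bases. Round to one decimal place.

82.5°C

Length n = 52. Scanning the sequence gives A=11, G=13, C=11, T=17.
G+C = 24, so %GC = 24/52 × 100 = 46.154%
Salt term: 16.6 × (-0.387) = -6.424
GC term: 0.41 × 46.154 = 18.923; length term: −600/52 = −11.538
Tm = 81.5 + (-6.424) + 18.923 − 11.538 = 82.461 → 82.5°C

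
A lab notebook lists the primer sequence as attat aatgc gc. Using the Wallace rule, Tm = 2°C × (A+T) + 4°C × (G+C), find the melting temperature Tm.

Scanning the sequence gives A=4, T=4, G=2, C=2.
A+T = 8, G+C = 4
Tm = 2×8 + 4×4 = 32°C

32°C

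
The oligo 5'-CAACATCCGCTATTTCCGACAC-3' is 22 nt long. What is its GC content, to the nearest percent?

50%

Counting bases: A=6, G=2, T=5, C=9
G+C = 2 + 9 = 11 out of 22 bases
%GC = 11/22 × 100 = 50% ≈ 50%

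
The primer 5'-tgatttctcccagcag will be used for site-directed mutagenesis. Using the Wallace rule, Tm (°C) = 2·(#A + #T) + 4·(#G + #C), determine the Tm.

48°C

Counting bases: C=5, T=5, G=3, A=3
So N_AT = 8 and N_GC = 8.
Tm = 2(8) + 4(8) = 16 + 32 = 48°C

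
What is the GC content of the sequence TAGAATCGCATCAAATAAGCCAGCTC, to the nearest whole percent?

42%

Counting bases: C=7, T=5, A=10, G=4
G+C = 4 + 7 = 11 out of 26 bases
%GC = 11/26 × 100 = 42.31% ≈ 42%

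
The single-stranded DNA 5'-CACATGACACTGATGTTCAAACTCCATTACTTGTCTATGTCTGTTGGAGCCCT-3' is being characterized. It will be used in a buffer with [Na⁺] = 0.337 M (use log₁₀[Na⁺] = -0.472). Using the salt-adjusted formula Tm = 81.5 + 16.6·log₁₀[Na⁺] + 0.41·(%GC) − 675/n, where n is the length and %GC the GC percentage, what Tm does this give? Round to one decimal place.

78.7°C

Length n = 53. Counting bases: C=14, A=12, G=9, T=18
G+C = 23, so %GC = 23/53 × 100 = 43.396%
Salt term: 16.6 × (-0.472) = -7.835
GC term: 0.41 × 43.396 = 17.792; length term: −675/53 = −12.736
Tm = 81.5 + (-7.835) + 17.792 − 12.736 = 78.721 → 78.7°C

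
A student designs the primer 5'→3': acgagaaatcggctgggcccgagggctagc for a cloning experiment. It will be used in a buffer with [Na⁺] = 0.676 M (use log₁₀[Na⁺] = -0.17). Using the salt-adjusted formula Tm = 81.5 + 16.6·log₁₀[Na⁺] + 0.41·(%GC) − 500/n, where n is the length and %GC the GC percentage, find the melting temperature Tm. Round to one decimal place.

89.3°C

Length n = 30. Base counts: T=3, A=7, C=8, G=12
G+C = 20, so %GC = 20/30 × 100 = 66.667%
Salt term: 16.6 × (-0.17) = -2.822
GC term: 0.41 × 66.667 = 27.333; length term: −500/30 = −16.667
Tm = 81.5 + (-2.822) + 27.333 − 16.667 = 89.344 → 89.3°C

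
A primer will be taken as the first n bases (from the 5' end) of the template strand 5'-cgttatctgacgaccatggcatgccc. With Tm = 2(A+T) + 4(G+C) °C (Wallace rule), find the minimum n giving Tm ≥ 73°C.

First 23 bases: CGTTATCTGACGACCATGGCATG → Tm = 70°C (< 73°C)
First 24 bases: CGTTATCTGACGACCATGGCATGC → Tm = 74°C (≥ 73°C)
Since every base adds ≥2°C, Tm only increases with n, so the threshold is first crossed at n = 24.

n = 24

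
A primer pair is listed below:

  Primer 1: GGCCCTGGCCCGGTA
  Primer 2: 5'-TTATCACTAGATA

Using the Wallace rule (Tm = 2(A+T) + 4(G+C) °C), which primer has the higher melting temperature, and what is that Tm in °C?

Primer 1, 54°C

Primer 1: A+T=3, G+C=12 → Tm = 2(3)+4(12) = 54°C
Primer 2: A+T=10, G+C=3 → Tm = 2(10)+4(3) = 32°C
54°C vs 32°C → primer 1 is higher.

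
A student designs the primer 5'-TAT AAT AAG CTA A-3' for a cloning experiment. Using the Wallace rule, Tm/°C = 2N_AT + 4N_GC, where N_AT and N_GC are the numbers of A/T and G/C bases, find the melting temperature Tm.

30°C

T=4, C=1, G=1, A=7
AT pairs contribute 11, GC pairs contribute 2.
Tm = 4·2 + 2·11 = 8 + 22 = 30°C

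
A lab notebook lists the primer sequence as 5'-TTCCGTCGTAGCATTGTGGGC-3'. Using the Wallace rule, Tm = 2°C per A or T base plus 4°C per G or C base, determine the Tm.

Base counts: G=7, T=7, C=5, A=2
So N_AT = 9 and N_GC = 12.
Tm = 4·12 + 2·9 = 48 + 18 = 66°C

66°C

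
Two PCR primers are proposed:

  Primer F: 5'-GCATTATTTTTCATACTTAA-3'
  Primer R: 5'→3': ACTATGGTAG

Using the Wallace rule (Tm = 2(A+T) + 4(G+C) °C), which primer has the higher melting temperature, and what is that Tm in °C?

Primer F, 48°C

Primer F: A+T=16, G+C=4 → Tm = 2(16)+4(4) = 48°C
Primer R: A+T=6, G+C=4 → Tm = 2(6)+4(4) = 28°C
48°C vs 28°C → primer F is higher.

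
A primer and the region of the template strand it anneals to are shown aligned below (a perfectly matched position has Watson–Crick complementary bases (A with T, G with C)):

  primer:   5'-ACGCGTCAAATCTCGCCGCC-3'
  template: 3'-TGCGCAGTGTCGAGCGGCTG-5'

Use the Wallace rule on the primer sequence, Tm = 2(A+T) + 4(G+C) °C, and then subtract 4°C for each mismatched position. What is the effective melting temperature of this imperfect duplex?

Primer base counts: A=4, T=3, G=4, C=9 → A+T=7, G+C=13
Perfect-match Tm = 2(7) + 4(13) = 14 + 52 = 66°C
Mismatches (positions where the bases are not complementary): 3 (at positions 9, 11, 19)
Effective Tm = 66 − 3×4 = 66 − 12 = 54°C

54°C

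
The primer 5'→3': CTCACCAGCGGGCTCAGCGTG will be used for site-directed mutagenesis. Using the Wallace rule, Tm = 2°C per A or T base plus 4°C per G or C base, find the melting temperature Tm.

72°C

Scanning the sequence gives C=8, A=3, T=3, G=7.
AT pairs contribute 6, GC pairs contribute 15.
Tm = 2×6 + 4×15 = 72°C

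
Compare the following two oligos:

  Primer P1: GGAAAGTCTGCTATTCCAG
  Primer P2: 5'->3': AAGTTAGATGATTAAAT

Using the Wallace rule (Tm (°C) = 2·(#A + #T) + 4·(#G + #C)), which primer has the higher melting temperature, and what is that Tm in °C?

Primer P1, 56°C

Primer P1: A+T=10, G+C=9 → Tm = 2(10)+4(9) = 56°C
Primer P2: A+T=14, G+C=3 → Tm = 2(14)+4(3) = 40°C
56°C vs 40°C → primer P1 is higher.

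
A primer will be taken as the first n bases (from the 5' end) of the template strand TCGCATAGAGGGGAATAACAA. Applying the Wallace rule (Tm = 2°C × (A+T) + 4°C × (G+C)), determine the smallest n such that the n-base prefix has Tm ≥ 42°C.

First 12 bases: TCGCATAGAGGG → Tm = 38°C (< 42°C)
First 13 bases: TCGCATAGAGGGG → Tm = 42°C (≥ 42°C)
Since every base adds ≥2°C, Tm only increases with n, so the threshold is first crossed at n = 13.

n = 13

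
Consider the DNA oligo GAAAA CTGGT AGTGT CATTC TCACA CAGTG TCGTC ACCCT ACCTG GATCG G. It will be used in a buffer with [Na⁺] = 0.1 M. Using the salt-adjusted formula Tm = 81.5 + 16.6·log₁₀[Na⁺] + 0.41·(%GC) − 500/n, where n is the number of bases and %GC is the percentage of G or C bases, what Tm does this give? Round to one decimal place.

76.0°C

Length n = 51. Scanning the sequence gives T=13, A=12, C=14, G=12.
G+C = 26, so %GC = 26/51 × 100 = 50.98%
Salt term: 16.6 × (-1) = -16.6
GC term: 0.41 × 50.98 = 20.902; length term: −500/51 = −9.804
Tm = 81.5 + (-16.6) + 20.902 − 9.804 = 75.998 → 76.0°C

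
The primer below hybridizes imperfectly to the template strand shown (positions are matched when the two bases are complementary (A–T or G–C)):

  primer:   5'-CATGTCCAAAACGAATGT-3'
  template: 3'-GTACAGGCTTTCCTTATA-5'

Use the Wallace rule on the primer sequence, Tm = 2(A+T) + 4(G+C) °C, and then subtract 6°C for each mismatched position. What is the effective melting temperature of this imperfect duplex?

Primer base counts: A=7, T=4, G=3, C=4 → A+T=11, G+C=7
Perfect-match Tm = 2(11) + 4(7) = 22 + 28 = 50°C
Mismatches (positions where the bases are not complementary): 3 (at positions 8, 12, 17)
Effective Tm = 50 − 3×6 = 50 − 18 = 32°C

32°C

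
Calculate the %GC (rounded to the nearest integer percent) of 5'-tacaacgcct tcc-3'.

A=3, C=6, G=1, T=3
G+C = 1 + 6 = 7 out of 13 bases
%GC = 7/13 × 100 = 53.85% ≈ 54%

54%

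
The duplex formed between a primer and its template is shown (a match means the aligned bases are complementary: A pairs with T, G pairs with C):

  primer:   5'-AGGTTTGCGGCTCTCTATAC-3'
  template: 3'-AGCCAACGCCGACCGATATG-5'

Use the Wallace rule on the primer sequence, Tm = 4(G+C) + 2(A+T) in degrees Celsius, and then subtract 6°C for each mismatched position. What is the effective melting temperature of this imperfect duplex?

Primer base counts: A=3, T=7, G=5, C=5 → A+T=10, G+C=10
Perfect-match Tm = 2(10) + 4(10) = 20 + 40 = 60°C
Mismatches (positions where the bases are not complementary): 5 (at positions 1, 2, 4, 13, 14)
Effective Tm = 60 − 5×6 = 60 − 30 = 30°C

30°C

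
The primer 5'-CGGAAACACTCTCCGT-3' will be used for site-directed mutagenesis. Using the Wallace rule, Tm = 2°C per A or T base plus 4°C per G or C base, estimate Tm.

Counting bases: C=6, T=3, G=3, A=4
AT pairs contribute 7, GC pairs contribute 9.
Tm = 2(7) + 4(9) = 14 + 36 = 50°C

50°C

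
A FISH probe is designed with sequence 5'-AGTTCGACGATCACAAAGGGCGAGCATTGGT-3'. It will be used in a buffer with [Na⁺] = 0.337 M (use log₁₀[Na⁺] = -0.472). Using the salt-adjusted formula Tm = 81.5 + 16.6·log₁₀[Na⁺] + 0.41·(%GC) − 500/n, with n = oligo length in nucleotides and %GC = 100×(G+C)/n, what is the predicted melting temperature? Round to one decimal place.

78.7°C

Length n = 31. A=9, G=10, T=6, C=6
G+C = 16, so %GC = 16/31 × 100 = 51.613%
Salt term: 16.6 × (-0.472) = -7.835
GC term: 0.41 × 51.613 = 21.161; length term: −500/31 = −16.129
Tm = 81.5 + (-7.835) + 21.161 − 16.129 = 78.697 → 78.7°C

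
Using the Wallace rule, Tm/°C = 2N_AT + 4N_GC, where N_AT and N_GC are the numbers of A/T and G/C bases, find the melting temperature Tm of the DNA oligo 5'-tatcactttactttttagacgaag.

62°C

Counting bases: A=7, C=4, T=10, G=3
AT pairs contribute 17, GC pairs contribute 7.
Tm = 2(17) + 4(7) = 34 + 28 = 62°C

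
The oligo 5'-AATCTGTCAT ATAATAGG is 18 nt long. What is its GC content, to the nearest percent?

28%

Scanning the sequence gives G=3, A=7, C=2, T=6.
G+C = 3 + 2 = 5 out of 18 bases
%GC = 5/18 × 100 = 27.78% ≈ 28%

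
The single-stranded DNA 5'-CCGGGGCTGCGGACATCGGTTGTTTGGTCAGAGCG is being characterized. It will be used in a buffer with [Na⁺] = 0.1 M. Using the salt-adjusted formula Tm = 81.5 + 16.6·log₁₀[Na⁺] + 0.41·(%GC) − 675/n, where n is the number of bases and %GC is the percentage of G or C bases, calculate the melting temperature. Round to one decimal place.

72.6°C

Length n = 35. Base counts: G=15, A=4, C=8, T=8
G+C = 23, so %GC = 23/35 × 100 = 65.714%
Salt term: 16.6 × (-1) = -16.6
GC term: 0.41 × 65.714 = 26.943; length term: −675/35 = −19.286
Tm = 81.5 + (-16.6) + 26.943 − 19.286 = 72.557 → 72.6°C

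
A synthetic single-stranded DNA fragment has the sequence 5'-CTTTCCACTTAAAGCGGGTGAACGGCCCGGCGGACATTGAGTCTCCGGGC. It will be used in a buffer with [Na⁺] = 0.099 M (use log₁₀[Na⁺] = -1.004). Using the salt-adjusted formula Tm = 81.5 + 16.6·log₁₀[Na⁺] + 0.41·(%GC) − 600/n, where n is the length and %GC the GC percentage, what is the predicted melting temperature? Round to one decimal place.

78.3°C

Length n = 50. Counting bases: C=15, T=10, A=9, G=16
G+C = 31, so %GC = 31/50 × 100 = 62%
Salt term: 16.6 × (-1.004) = -16.666
GC term: 0.41 × 62 = 25.42; length term: −600/50 = −12
Tm = 81.5 + (-16.666) + 25.42 − 12 = 78.254 → 78.3°C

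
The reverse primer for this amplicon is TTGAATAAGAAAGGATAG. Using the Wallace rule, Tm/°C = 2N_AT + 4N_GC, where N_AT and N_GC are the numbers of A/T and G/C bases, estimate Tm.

Scanning the sequence gives C=0, A=9, G=5, T=4.
So N_AT = 13 and N_GC = 5.
Tm = 4·5 + 2·13 = 20 + 26 = 46°C

46°C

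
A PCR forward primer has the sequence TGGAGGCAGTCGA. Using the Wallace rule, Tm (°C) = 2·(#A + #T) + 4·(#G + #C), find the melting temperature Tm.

42°C

T=2, A=3, G=6, C=2
So N_AT = 5 and N_GC = 8.
Tm = 4·8 + 2·5 = 32 + 10 = 42°C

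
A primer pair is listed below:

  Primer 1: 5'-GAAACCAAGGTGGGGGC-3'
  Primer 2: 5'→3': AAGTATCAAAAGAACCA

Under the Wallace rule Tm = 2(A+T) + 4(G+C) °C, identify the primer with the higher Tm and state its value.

Primer 1, 56°C

Primer 1: A+T=6, G+C=11 → Tm = 2(6)+4(11) = 56°C
Primer 2: A+T=12, G+C=5 → Tm = 2(12)+4(5) = 44°C
56°C vs 44°C → primer 1 is higher.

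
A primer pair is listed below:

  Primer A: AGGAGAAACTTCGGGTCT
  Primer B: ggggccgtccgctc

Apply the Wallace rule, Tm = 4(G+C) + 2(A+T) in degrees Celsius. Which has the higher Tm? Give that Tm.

Primer A: A+T=9, G+C=9 → Tm = 2(9)+4(9) = 54°C
Primer B: A+T=2, G+C=12 → Tm = 2(2)+4(12) = 52°C
54°C vs 52°C → primer A is higher.

Primer A, 54°C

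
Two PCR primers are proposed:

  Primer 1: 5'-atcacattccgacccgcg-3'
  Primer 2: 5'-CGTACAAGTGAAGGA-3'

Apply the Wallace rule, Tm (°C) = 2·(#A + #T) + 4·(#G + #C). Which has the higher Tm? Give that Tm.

Primer 1: A+T=7, G+C=11 → Tm = 2(7)+4(11) = 58°C
Primer 2: A+T=8, G+C=7 → Tm = 2(8)+4(7) = 44°C
58°C vs 44°C → primer 1 is higher.

Primer 1, 58°C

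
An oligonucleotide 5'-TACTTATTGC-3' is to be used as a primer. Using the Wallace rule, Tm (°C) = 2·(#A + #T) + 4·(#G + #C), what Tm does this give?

A=2, C=2, T=5, G=1
AT pairs contribute 7, GC pairs contribute 3.
Tm = 4·3 + 2·7 = 12 + 14 = 26°C

26°C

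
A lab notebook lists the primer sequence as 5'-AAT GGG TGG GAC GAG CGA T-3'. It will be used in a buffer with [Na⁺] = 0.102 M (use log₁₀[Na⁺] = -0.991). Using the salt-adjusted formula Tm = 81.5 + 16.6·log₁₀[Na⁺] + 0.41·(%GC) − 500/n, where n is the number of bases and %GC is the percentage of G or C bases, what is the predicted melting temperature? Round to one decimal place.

Length n = 19. Scanning the sequence gives A=5, C=2, G=9, T=3.
G+C = 11, so %GC = 11/19 × 100 = 57.895%
Salt term: 16.6 × (-0.991) = -16.451
GC term: 0.41 × 57.895 = 23.737; length term: −500/19 = −26.316
Tm = 81.5 + (-16.451) + 23.737 − 26.316 = 62.47 → 62.5°C

62.5°C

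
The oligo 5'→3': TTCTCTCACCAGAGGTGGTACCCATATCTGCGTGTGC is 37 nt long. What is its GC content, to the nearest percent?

Counting bases: G=9, A=6, C=11, T=11
G+C = 9 + 11 = 20 out of 37 bases
%GC = 20/37 × 100 = 54.05% ≈ 54%

54%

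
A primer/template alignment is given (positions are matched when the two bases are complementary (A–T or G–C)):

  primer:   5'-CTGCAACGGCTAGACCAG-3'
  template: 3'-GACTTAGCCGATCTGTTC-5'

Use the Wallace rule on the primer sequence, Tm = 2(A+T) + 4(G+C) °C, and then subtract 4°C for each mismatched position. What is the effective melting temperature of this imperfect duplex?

Primer base counts: A=5, T=2, G=5, C=6 → A+T=7, G+C=11
Perfect-match Tm = 2(7) + 4(11) = 14 + 44 = 58°C
Mismatches (positions where the bases are not complementary): 3 (at positions 4, 6, 16)
Effective Tm = 58 − 3×4 = 58 − 12 = 46°C

46°C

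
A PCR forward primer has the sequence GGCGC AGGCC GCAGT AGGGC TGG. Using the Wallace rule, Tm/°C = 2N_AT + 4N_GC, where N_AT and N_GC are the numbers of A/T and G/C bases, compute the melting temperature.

82°C

Base counts: T=2, C=6, A=3, G=12
AT pairs contribute 5, GC pairs contribute 18.
Tm = 2×5 + 4×18 = 82°C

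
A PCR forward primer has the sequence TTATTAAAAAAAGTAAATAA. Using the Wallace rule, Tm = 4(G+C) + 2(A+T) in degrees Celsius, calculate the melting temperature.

42°C

Scanning the sequence gives T=6, G=1, C=0, A=13.
A+T = 19, G+C = 1
Tm = 4·1 + 2·19 = 4 + 38 = 42°C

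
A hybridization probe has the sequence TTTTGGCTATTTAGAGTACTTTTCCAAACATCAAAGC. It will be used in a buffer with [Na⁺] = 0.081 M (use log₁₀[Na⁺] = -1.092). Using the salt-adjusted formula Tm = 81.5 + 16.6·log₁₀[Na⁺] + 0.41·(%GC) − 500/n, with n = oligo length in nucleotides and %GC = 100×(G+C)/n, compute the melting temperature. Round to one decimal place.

Length n = 37. C=7, T=14, G=5, A=11
G+C = 12, so %GC = 12/37 × 100 = 32.432%
Salt term: 16.6 × (-1.092) = -18.127
GC term: 0.41 × 32.432 = 13.297; length term: −500/37 = −13.514
Tm = 81.5 + (-18.127) + 13.297 − 13.514 = 63.156 → 63.2°C

63.2°C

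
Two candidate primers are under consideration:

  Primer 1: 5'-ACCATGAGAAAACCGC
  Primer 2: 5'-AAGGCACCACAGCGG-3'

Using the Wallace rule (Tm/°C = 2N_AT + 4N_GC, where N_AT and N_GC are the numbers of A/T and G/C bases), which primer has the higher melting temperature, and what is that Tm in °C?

Primer 2, 50°C

Primer 1: A+T=8, G+C=8 → Tm = 2(8)+4(8) = 48°C
Primer 2: A+T=5, G+C=10 → Tm = 2(5)+4(10) = 50°C
48°C vs 50°C → primer 2 is higher.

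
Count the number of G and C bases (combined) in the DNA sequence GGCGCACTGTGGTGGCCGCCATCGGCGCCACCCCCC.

C=17, T=4, A=3, G=12
G+C = 12 + 17 = 29

29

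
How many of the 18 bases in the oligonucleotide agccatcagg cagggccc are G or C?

Base counts: A=4, G=6, T=1, C=7
Total G or C: 6 + 7 = 13

13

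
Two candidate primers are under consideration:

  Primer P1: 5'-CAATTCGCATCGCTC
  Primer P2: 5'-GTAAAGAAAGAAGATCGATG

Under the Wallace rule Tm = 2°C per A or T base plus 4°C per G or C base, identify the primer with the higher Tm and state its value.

Primer P1: A+T=7, G+C=8 → Tm = 2(7)+4(8) = 46°C
Primer P2: A+T=13, G+C=7 → Tm = 2(13)+4(7) = 54°C
46°C vs 54°C → primer P2 is higher.

Primer P2, 54°C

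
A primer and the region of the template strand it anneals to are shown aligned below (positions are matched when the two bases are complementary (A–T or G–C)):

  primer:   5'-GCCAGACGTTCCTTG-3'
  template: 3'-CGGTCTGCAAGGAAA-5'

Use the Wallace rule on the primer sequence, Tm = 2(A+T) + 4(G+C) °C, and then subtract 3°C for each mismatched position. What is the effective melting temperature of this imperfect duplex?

Primer base counts: A=2, T=4, G=4, C=5 → A+T=6, G+C=9
Perfect-match Tm = 2(6) + 4(9) = 12 + 36 = 48°C
Mismatches (positions where the bases are not complementary): 1 (at position 15)
Effective Tm = 48 − 1×3 = 48 − 3 = 45°C

45°C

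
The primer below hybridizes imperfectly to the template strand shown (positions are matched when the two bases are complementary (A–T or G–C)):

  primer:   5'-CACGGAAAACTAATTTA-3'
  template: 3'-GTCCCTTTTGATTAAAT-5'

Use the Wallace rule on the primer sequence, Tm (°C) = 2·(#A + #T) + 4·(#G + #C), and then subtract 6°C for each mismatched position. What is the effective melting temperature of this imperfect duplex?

Primer base counts: A=8, T=4, G=2, C=3 → A+T=12, G+C=5
Perfect-match Tm = 2(12) + 4(5) = 24 + 20 = 44°C
Mismatches (positions where the bases are not complementary): 1 (at position 3)
Effective Tm = 44 − 1×6 = 44 − 6 = 38°C

38°C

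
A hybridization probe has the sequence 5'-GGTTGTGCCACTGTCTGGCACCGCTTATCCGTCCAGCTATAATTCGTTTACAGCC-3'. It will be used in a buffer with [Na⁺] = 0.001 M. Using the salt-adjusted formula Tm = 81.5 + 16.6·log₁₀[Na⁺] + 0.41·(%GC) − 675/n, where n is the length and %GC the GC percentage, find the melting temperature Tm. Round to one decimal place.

41.0°C

Length n = 55. Counting bases: T=17, C=17, A=9, G=12
G+C = 29, so %GC = 29/55 × 100 = 52.727%
Salt term: 16.6 × (-3) = -49.8
GC term: 0.41 × 52.727 = 21.618; length term: −675/55 = −12.273
Tm = 81.5 + (-49.8) + 21.618 − 12.273 = 41.045 → 41.0°C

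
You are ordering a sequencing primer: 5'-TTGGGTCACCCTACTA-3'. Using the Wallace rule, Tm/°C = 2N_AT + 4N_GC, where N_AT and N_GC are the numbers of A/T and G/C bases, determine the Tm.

48°C

Scanning the sequence gives C=5, A=3, G=3, T=5.
So N_AT = 8 and N_GC = 8.
Tm = 4·8 + 2·8 = 32 + 16 = 48°C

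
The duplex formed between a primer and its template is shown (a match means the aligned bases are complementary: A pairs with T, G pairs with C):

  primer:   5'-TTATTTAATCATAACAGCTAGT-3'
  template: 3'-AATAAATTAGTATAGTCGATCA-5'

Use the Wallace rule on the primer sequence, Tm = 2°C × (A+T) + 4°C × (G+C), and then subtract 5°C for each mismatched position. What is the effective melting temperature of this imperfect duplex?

Primer base counts: A=8, T=9, G=2, C=3 → A+T=17, G+C=5
Perfect-match Tm = 2(17) + 4(5) = 34 + 20 = 54°C
Mismatches (positions where the bases are not complementary): 1 (at position 14)
Effective Tm = 54 − 1×5 = 54 − 5 = 49°C

49°C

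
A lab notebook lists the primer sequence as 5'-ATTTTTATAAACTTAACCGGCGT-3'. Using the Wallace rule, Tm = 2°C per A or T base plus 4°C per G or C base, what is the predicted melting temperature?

Base counts: T=9, G=3, A=7, C=4
AT pairs contribute 16, GC pairs contribute 7.
Tm = 2×16 + 4×7 = 60°C

60°C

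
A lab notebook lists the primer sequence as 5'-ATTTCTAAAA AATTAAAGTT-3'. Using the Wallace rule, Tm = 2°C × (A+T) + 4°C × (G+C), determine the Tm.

44°C

Base counts: T=8, C=1, A=10, G=1
A+T = 18, G+C = 2
Tm = 2×18 + 4×2 = 44°C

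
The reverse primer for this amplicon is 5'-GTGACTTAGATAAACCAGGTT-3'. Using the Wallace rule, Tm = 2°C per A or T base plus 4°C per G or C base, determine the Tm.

58°C

Base counts: C=3, A=7, T=6, G=5
So N_AT = 13 and N_GC = 8.
Tm = 2(13) + 4(8) = 26 + 32 = 58°C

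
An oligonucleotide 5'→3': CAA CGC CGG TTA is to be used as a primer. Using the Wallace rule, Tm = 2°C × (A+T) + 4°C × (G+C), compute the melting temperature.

Scanning the sequence gives A=3, G=3, C=4, T=2.
So N_AT = 5 and N_GC = 7.
Tm = 2(5) + 4(7) = 10 + 28 = 38°C

38°C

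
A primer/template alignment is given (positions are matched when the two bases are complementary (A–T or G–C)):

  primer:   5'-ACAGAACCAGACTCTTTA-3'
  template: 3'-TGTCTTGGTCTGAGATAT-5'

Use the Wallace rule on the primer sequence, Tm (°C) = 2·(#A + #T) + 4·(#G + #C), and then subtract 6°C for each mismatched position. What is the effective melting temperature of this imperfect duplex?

Primer base counts: A=7, T=4, G=2, C=5 → A+T=11, G+C=7
Perfect-match Tm = 2(11) + 4(7) = 22 + 28 = 50°C
Mismatches (positions where the bases are not complementary): 1 (at position 16)
Effective Tm = 50 − 1×6 = 50 − 6 = 44°C

44°C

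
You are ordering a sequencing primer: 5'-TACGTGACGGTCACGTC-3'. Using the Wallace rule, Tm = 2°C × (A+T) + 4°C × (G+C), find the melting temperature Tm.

Scanning the sequence gives G=5, A=3, C=5, T=4.
A+T = 7, G+C = 10
Tm = 4·10 + 2·7 = 40 + 14 = 54°C

54°C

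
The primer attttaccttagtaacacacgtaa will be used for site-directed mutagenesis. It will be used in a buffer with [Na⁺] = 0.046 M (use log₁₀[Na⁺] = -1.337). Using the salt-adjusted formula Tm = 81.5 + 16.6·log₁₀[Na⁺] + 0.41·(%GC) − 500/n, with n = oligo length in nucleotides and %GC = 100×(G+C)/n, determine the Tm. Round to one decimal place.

Length n = 24. Scanning the sequence gives A=9, C=5, T=8, G=2.
G+C = 7, so %GC = 7/24 × 100 = 29.167%
Salt term: 16.6 × (-1.337) = -22.194
GC term: 0.41 × 29.167 = 11.958; length term: −500/24 = −20.833
Tm = 81.5 + (-22.194) + 11.958 − 20.833 = 50.431 → 50.4°C

50.4°C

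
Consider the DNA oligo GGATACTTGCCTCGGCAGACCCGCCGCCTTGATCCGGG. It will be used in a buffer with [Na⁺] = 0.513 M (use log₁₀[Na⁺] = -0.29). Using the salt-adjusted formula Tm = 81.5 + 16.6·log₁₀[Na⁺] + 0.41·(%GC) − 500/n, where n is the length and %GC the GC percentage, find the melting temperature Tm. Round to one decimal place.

Length n = 38. Base counts: T=7, G=12, C=14, A=5
G+C = 26, so %GC = 26/38 × 100 = 68.421%
Salt term: 16.6 × (-0.29) = -4.814
GC term: 0.41 × 68.421 = 28.053; length term: −500/38 = −13.158
Tm = 81.5 + (-4.814) + 28.053 − 13.158 = 91.581 → 91.6°C

91.6°C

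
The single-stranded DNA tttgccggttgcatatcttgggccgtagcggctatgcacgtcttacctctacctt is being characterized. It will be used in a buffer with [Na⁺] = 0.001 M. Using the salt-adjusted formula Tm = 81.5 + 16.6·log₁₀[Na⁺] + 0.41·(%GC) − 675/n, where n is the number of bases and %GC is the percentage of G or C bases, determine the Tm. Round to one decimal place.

41.0°C

Length n = 55. Scanning the sequence gives C=16, A=7, T=19, G=13.
G+C = 29, so %GC = 29/55 × 100 = 52.727%
Salt term: 16.6 × (-3) = -49.8
GC term: 0.41 × 52.727 = 21.618; length term: −675/55 = −12.273
Tm = 81.5 + (-49.8) + 21.618 − 12.273 = 41.045 → 41.0°C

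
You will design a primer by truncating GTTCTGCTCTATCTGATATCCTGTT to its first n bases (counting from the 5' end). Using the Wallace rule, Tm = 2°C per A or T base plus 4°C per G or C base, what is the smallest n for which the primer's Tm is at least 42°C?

First 14 bases: GTTCTGCTCTATCT → Tm = 40°C (< 42°C)
First 15 bases: GTTCTGCTCTATCTG → Tm = 44°C (≥ 42°C)
Since every base adds ≥2°C, Tm only increases with n, so the threshold is first crossed at n = 15.

n = 15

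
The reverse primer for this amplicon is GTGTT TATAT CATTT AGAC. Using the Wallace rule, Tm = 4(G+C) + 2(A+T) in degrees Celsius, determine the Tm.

48°C

Counting bases: G=3, C=2, A=5, T=9
AT pairs contribute 14, GC pairs contribute 5.
Tm = 2(14) + 4(5) = 28 + 20 = 48°C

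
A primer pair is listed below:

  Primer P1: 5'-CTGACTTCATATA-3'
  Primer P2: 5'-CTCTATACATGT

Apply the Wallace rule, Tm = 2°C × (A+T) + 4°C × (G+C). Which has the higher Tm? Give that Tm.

Primer P1, 34°C

Primer P1: A+T=9, G+C=4 → Tm = 2(9)+4(4) = 34°C
Primer P2: A+T=8, G+C=4 → Tm = 2(8)+4(4) = 32°C
34°C vs 32°C → primer P1 is higher.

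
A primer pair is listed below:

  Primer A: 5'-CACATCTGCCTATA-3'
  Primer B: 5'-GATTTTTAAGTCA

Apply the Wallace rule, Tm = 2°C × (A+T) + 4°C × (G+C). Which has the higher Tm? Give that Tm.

Primer A, 40°C

Primer A: A+T=8, G+C=6 → Tm = 2(8)+4(6) = 40°C
Primer B: A+T=10, G+C=3 → Tm = 2(10)+4(3) = 32°C
40°C vs 32°C → primer A is higher.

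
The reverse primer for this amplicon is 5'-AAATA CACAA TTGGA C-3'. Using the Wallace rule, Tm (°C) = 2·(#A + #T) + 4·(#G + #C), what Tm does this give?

42°C

Counting bases: C=3, T=3, A=8, G=2
A+T = 11, G+C = 5
Tm = 2(11) + 4(5) = 22 + 20 = 42°C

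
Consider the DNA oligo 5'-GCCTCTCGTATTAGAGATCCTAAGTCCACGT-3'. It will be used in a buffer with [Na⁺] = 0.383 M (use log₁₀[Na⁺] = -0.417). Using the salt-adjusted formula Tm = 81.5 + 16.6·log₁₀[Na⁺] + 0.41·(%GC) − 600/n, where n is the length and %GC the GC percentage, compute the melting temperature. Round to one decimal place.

Length n = 31. Counting bases: C=9, A=7, G=6, T=9
G+C = 15, so %GC = 15/31 × 100 = 48.387%
Salt term: 16.6 × (-0.417) = -6.922
GC term: 0.41 × 48.387 = 19.839; length term: −600/31 = −19.355
Tm = 81.5 + (-6.922) + 19.839 − 19.355 = 75.062 → 75.1°C

75.1°C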